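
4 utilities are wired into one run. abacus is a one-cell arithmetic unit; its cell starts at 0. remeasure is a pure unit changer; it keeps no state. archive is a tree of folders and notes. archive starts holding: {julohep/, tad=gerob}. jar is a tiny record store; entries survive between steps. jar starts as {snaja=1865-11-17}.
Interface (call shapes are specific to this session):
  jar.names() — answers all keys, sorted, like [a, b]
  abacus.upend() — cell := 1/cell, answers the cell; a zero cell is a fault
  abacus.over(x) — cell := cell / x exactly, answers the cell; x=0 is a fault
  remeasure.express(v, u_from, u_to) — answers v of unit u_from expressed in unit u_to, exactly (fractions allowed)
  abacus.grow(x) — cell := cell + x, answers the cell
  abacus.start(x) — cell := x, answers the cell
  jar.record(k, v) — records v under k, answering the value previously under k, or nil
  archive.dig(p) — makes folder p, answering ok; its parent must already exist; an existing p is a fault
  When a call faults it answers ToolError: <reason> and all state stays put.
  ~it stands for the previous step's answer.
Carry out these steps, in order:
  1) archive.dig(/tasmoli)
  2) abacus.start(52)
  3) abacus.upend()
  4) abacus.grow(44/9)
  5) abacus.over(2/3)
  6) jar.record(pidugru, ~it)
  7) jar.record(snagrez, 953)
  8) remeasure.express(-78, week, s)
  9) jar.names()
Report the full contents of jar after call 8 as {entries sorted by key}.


;; archive.dig(p='/tasmoli') => ok
;; abacus.start(x='52') => 52
;; abacus.upend() => 1/52
;; abacus.grow(x='44/9') => 2297/468
;; abacus.over(x='2/3') => 2297/312
;; jar.record(k='pidugru', v='~it') => nil
;; jar.record(k='snagrez', v='953') => nil
;; remeasure.express(v='-78', u_from='week', u_to='s') => -47174400
;; jar.names() => [pidugru, snagrez, snaja]

Answer: {pidugru=2297/312, snagrez=953, snaja=1865-11-17}


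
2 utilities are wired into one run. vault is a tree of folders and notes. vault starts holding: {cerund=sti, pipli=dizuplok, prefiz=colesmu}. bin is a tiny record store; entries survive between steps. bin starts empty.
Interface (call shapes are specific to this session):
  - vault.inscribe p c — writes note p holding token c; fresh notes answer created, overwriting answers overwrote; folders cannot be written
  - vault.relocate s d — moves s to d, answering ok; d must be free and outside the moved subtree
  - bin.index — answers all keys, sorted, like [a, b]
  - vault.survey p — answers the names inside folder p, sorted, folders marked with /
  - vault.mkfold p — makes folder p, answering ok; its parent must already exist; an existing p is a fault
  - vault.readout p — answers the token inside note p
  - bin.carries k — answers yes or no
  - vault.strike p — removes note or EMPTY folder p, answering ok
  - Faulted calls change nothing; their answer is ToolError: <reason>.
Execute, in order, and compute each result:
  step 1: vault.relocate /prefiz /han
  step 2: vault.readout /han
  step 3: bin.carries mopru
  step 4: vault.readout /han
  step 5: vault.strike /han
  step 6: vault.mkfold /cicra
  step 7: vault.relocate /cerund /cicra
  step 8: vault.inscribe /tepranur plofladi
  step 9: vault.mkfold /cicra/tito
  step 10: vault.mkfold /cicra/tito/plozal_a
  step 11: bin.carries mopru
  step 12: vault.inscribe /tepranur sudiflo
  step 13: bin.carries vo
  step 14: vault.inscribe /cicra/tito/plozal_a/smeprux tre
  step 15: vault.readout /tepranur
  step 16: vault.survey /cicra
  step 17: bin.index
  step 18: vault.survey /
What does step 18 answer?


Answer: [cerund, cicra/, pipli, tepranur]

Derivation:
Act: relocate[s='/prefiz'; d='/han']
Obs: ok
Act: readout[p='/han']
Obs: colesmu
Act: carries[k='mopru']
Obs: no
Act: readout[p='/han']
Obs: colesmu
Act: strike[p='/han']
Obs: ok
Act: mkfold[p='/cicra']
Obs: ok
Act: relocate[s='/cerund'; d='/cicra']
Obs: ToolError: exists
Act: inscribe[p='/tepranur'; c='plofladi']
Obs: created
Act: mkfold[p='/cicra/tito']
Obs: ok
Act: mkfold[p='/cicra/tito/plozal_a']
Obs: ok
Act: carries[k='mopru']
Obs: no
Act: inscribe[p='/tepranur'; c='sudiflo']
Obs: overwrote
Act: carries[k='vo']
Obs: no
Act: inscribe[p='/cicra/tito/plozal_a/smeprux'; c='tre']
Obs: created
Act: readout[p='/tepranur']
Obs: sudiflo
Act: survey[p='/cicra']
Obs: [tito/]
Act: index[]
Obs: []
Act: survey[p='/']
Obs: [cerund, cicra/, pipli, tepranur]


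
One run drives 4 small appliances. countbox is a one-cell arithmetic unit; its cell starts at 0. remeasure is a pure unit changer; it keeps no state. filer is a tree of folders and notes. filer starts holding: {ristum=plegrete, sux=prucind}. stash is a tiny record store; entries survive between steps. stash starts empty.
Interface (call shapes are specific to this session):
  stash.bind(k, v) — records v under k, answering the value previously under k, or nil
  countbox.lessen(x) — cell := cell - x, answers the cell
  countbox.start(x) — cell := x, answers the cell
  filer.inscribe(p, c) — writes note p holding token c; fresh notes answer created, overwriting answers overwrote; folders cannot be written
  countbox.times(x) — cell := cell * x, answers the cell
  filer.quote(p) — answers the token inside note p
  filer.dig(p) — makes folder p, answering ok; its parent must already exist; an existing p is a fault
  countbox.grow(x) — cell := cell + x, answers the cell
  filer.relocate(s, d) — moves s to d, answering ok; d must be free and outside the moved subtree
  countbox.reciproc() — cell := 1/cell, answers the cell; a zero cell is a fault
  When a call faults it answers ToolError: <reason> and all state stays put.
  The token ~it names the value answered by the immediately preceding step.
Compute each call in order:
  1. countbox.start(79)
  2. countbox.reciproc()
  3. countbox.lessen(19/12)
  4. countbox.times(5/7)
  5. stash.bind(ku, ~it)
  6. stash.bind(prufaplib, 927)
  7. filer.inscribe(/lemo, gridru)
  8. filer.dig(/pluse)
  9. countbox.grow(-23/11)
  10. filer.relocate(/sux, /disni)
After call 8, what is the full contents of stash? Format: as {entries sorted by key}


-> start(x=79)
<- 79
-> reciproc()
<- 1/79
-> lessen(x=19/12)
<- -1489/948
-> times(x=5/7)
<- -7445/6636
-> bind(k=ku, v=~it)
<- nil
-> bind(k=prufaplib, v=927)
<- nil
-> inscribe(p=/lemo, c=gridru)
<- created
-> dig(p=/pluse)
<- ok
-> grow(x=-23/11)
<- -234523/72996
-> relocate(s=/sux, d=/disni)
<- ok

Answer: {ku=-7445/6636, prufaplib=927}


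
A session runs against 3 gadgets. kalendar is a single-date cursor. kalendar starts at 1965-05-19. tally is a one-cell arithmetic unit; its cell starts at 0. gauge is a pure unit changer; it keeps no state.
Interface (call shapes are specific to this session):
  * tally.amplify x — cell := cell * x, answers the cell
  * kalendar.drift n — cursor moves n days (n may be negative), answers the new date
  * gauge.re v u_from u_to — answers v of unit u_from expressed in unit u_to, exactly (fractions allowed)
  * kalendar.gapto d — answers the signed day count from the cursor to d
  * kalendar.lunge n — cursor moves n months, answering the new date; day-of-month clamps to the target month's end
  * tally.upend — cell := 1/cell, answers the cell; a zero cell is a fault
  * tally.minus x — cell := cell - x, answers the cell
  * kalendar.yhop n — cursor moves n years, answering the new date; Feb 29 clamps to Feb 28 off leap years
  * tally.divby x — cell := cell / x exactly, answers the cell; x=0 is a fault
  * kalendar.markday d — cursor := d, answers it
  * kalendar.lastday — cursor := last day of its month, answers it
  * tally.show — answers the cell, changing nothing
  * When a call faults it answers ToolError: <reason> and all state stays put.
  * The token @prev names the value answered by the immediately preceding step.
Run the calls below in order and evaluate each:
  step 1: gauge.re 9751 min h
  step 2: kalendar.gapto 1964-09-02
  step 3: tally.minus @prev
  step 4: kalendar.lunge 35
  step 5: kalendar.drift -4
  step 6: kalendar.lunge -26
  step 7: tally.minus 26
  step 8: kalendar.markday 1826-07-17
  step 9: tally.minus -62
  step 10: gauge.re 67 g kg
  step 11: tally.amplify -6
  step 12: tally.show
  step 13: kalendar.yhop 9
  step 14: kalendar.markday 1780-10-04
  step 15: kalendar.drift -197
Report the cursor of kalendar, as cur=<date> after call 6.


Answer: cur=1966-02-15

Derivation:
> re v='9751' u_from='min' u_to='h'
:: 9751/60
> gapto d='1964-09-02'
:: -259
> minus x='@prev'
:: 259
> lunge n='35'
:: 1968-04-19
> drift n='-4'
:: 1968-04-15
> lunge n='-26'
:: 1966-02-15
> minus x='26'
:: 233
> markday d='1826-07-17'
:: 1826-07-17
> minus x='-62'
:: 295
> re v='67' u_from='g' u_to='kg'
:: 67/1000
> amplify x='-6'
:: -1770
> show
:: -1770
> yhop n='9'
:: 1835-07-17
> markday d='1780-10-04'
:: 1780-10-04
> drift n='-197'
:: 1780-03-21


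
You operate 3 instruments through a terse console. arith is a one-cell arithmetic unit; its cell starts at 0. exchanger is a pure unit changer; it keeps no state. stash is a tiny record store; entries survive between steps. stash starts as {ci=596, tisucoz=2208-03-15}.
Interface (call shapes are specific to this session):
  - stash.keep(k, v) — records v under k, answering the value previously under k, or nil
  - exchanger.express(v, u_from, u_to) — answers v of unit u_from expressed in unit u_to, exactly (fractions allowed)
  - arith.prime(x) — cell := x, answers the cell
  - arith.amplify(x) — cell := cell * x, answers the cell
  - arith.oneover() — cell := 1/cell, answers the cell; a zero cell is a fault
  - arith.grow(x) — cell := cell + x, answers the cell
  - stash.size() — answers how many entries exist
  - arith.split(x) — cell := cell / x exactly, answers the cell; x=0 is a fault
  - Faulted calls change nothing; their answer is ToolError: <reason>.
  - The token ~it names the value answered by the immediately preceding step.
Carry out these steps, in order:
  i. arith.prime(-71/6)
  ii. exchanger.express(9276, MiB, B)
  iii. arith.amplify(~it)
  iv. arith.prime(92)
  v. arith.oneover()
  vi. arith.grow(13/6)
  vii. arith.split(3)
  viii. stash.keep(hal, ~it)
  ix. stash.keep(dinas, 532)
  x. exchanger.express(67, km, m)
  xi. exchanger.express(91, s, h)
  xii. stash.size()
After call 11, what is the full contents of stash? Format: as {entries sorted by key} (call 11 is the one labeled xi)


>>> arith.prime -71/6
  -71/6
>>> exchanger.express 9276 MiB B
  9726590976
>>> arith.amplify ~it
  -115097993216
>>> arith.prime 92
  92
>>> arith.oneover
  1/92
>>> arith.grow 13/6
  601/276
>>> arith.split 3
  601/828
>>> stash.keep hal ~it
  nil
>>> stash.keep dinas 532
  nil
>>> exchanger.express 67 km m
  67000
>>> exchanger.express 91 s h
  91/3600
>>> stash.size
  4

Answer: {ci=596, dinas=532, hal=601/828, tisucoz=2208-03-15}


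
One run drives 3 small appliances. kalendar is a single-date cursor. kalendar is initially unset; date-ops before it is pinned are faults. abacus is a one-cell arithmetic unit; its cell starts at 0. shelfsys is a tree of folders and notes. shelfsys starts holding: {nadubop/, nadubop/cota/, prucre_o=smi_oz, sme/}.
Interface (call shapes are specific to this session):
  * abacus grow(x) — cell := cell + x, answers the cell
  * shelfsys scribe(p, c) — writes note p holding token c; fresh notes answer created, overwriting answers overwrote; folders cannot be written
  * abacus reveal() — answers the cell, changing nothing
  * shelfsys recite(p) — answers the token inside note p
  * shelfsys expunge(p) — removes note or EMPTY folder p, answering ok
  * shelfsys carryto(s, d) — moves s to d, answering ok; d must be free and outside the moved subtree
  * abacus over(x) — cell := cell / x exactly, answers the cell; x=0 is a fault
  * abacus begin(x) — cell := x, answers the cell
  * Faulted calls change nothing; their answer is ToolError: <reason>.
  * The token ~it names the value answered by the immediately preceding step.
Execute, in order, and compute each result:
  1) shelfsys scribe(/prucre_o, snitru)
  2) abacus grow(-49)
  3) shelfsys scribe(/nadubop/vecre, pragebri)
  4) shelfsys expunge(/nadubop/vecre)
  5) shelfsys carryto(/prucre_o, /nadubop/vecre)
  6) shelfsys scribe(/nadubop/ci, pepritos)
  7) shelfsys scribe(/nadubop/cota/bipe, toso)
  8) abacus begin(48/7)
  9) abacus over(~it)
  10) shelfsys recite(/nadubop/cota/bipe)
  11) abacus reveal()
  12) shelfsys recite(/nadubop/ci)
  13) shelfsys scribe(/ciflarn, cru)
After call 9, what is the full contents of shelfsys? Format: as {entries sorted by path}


Answer: {nadubop/, nadubop/ci=pepritos, nadubop/cota/, nadubop/cota/bipe=toso, nadubop/vecre=snitru, sme/}

Derivation:
% 1. shelfsys scribe(/prucre_o, snitru) -> overwrote
% 2. abacus grow(-49) -> -49
% 3. shelfsys scribe(/nadubop/vecre, pragebri) -> created
% 4. shelfsys expunge(/nadubop/vecre) -> ok
% 5. shelfsys carryto(/prucre_o, /nadubop/vecre) -> ok
% 6. shelfsys scribe(/nadubop/ci, pepritos) -> created
% 7. shelfsys scribe(/nadubop/cota/bipe, toso) -> created
% 8. abacus begin(48/7) -> 48/7
% 9. abacus over(~it) -> 1
% 10. shelfsys recite(/nadubop/cota/bipe) -> toso
% 11. abacus reveal() -> 1
% 12. shelfsys recite(/nadubop/ci) -> pepritos
% 13. shelfsys scribe(/ciflarn, cru) -> created


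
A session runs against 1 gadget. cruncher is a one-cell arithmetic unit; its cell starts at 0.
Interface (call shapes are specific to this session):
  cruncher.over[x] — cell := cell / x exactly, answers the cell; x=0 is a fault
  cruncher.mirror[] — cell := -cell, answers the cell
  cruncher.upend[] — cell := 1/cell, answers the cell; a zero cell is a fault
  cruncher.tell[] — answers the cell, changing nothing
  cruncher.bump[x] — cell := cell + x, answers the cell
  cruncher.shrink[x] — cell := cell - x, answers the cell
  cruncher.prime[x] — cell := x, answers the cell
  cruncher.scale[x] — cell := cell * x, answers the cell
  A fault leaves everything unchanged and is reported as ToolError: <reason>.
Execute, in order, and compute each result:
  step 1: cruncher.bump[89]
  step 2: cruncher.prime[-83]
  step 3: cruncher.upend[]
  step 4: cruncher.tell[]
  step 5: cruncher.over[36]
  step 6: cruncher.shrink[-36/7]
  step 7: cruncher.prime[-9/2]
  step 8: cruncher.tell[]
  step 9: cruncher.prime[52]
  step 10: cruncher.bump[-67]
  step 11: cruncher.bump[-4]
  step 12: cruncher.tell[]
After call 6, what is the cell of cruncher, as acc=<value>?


I try cruncher.bump using 89, which returns 89.
I try cruncher.prime using -83, → -83.
Invoking cruncher.upend(), and get -1/83.
Now I run cruncher.tell, and get -1/83.
I call cruncher.over using 36, → -1/2988.
I run cruncher.shrink using -36/7, → 107561/20916.
I invoke cruncher.prime using -9/2, yielding -9/2.
Invoking cruncher.tell, giving -9/2.
I use cruncher.prime using 52, which returns 52.
Using cruncher.bump using -67: -15.
I use cruncher.bump using -4, yielding -19.
I run cruncher.tell(), → -19.

Answer: acc=107561/20916


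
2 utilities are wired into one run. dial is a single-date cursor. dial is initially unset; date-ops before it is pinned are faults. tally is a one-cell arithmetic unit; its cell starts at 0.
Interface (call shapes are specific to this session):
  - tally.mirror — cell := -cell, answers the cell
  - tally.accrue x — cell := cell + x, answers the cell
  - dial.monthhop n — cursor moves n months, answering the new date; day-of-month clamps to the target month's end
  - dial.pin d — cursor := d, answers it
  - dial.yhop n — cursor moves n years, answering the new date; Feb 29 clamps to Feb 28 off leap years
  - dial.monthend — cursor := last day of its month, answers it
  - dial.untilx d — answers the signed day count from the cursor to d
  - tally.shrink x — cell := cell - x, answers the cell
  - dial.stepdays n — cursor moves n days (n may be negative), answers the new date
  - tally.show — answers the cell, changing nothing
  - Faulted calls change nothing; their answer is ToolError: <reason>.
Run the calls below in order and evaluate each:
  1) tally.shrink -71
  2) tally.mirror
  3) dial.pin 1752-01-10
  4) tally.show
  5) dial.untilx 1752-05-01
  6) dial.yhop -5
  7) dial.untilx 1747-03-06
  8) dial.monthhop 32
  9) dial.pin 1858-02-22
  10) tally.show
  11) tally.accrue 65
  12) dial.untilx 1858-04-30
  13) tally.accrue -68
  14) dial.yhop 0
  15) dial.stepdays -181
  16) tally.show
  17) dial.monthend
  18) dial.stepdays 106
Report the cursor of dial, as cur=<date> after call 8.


Answer: cur=1749-09-10

Derivation:
Do: shrink[x→-71]
See: 71
Do: mirror[]
See: -71
Do: pin[d→1752-01-10]
See: 1752-01-10
Do: show[]
See: -71
Do: untilx[d→1752-05-01]
See: 112
Do: yhop[n→-5]
See: 1747-01-10
Do: untilx[d→1747-03-06]
See: 55
Do: monthhop[n→32]
See: 1749-09-10
Do: pin[d→1858-02-22]
See: 1858-02-22
Do: show[]
See: -71
Do: accrue[x→65]
See: -6
Do: untilx[d→1858-04-30]
See: 67
Do: accrue[x→-68]
See: -74
Do: yhop[n→0]
See: 1858-02-22
Do: stepdays[n→-181]
See: 1857-08-25
Do: show[]
See: -74
Do: monthend[]
See: 1857-08-31
Do: stepdays[n→106]
See: 1857-12-15


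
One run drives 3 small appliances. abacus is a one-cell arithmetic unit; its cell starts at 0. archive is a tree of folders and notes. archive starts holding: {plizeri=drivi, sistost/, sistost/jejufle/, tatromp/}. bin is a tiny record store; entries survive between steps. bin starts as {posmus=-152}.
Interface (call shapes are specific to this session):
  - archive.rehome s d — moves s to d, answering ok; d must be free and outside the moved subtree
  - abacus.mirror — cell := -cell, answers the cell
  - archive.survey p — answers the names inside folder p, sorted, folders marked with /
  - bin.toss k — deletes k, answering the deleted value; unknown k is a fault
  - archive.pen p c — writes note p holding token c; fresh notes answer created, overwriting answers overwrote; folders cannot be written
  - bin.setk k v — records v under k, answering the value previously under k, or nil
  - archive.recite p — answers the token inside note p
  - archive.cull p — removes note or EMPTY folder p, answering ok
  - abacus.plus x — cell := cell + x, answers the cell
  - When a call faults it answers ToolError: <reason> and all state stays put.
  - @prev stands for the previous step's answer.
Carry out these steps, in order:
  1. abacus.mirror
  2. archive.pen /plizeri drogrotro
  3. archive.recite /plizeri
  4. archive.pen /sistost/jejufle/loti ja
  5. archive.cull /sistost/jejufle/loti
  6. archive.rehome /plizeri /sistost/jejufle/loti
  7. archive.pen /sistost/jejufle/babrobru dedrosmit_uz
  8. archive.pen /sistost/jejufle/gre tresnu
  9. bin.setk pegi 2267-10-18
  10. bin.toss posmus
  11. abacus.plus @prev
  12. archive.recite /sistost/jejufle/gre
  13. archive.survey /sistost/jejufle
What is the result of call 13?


! 1. abacus.mirror() => 0
! 2. archive.pen(p→/plizeri, c→drogrotro) => overwrote
! 3. archive.recite(p→/plizeri) => drogrotro
! 4. archive.pen(p→/sistost/jejufle/loti, c→ja) => created
! 5. archive.cull(p→/sistost/jejufle/loti) => ok
! 6. archive.rehome(s→/plizeri, d→/sistost/jejufle/loti) => ok
! 7. archive.pen(p→/sistost/jejufle/babrobru, c→dedrosmit_uz) => created
! 8. archive.pen(p→/sistost/jejufle/gre, c→tresnu) => created
! 9. bin.setk(k→pegi, v→2267-10-18) => nil
! 10. bin.toss(k→posmus) => -152
! 11. abacus.plus(x→@prev) => -152
! 12. archive.recite(p→/sistost/jejufle/gre) => tresnu
! 13. archive.survey(p→/sistost/jejufle) => [babrobru, gre, loti]

Answer: [babrobru, gre, loti]


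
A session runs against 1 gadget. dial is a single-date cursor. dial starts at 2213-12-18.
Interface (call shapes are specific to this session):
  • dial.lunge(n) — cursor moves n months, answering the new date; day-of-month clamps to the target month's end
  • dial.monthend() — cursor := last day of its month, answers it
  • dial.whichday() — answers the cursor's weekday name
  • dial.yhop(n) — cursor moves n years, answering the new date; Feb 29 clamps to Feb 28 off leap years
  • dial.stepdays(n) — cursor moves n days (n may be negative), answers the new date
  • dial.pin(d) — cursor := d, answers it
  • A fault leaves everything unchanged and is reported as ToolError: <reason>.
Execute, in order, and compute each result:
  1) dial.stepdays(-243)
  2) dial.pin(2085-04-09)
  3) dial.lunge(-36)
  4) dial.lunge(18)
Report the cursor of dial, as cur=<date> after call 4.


>>> stepdays n→-243
= 2213-04-19
>>> pin d→2085-04-09
= 2085-04-09
>>> lunge n→-36
= 2082-04-09
>>> lunge n→18
= 2083-10-09

Answer: cur=2083-10-09


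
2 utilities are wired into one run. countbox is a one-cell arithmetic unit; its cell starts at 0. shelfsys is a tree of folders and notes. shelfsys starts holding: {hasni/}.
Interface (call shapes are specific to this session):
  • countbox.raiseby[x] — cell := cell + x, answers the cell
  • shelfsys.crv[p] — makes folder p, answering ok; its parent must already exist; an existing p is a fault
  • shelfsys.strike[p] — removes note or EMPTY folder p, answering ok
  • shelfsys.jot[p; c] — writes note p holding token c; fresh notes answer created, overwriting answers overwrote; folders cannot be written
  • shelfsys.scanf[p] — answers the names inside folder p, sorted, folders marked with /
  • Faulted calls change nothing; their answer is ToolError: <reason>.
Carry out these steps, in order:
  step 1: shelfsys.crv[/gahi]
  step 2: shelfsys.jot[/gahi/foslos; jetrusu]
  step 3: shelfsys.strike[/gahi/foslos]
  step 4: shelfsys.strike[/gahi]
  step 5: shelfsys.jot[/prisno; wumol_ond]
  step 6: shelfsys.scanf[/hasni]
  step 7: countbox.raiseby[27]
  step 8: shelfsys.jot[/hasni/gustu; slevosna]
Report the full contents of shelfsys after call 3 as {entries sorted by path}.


$ crv p: /gahi
  ok
$ jot p: /gahi/foslos c: jetrusu
  created
$ strike p: /gahi/foslos
  ok
$ strike p: /gahi
  ok
$ jot p: /prisno c: wumol_ond
  created
$ scanf p: /hasni
  []
$ raiseby x: 27
  27
$ jot p: /hasni/gustu c: slevosna
  created

Answer: {gahi/, hasni/}


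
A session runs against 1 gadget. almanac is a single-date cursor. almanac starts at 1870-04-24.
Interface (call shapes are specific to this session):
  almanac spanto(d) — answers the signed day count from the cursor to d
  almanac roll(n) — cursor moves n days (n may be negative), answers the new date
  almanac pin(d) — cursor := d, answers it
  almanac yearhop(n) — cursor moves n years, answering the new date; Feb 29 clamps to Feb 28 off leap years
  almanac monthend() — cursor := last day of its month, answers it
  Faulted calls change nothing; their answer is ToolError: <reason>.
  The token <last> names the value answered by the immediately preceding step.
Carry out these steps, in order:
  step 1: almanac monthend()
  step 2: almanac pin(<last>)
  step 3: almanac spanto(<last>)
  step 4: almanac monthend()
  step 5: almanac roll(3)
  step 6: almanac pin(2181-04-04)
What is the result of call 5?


Answer: 1870-05-03

Derivation:
·→ almanac monthend()
·← 1870-04-30
·→ almanac pin(d=<last>)
·← 1870-04-30
·→ almanac spanto(d=<last>)
·← 0
·→ almanac monthend()
·← 1870-04-30
·→ almanac roll(n=3)
·← 1870-05-03
·→ almanac pin(d=2181-04-04)
·← 2181-04-04


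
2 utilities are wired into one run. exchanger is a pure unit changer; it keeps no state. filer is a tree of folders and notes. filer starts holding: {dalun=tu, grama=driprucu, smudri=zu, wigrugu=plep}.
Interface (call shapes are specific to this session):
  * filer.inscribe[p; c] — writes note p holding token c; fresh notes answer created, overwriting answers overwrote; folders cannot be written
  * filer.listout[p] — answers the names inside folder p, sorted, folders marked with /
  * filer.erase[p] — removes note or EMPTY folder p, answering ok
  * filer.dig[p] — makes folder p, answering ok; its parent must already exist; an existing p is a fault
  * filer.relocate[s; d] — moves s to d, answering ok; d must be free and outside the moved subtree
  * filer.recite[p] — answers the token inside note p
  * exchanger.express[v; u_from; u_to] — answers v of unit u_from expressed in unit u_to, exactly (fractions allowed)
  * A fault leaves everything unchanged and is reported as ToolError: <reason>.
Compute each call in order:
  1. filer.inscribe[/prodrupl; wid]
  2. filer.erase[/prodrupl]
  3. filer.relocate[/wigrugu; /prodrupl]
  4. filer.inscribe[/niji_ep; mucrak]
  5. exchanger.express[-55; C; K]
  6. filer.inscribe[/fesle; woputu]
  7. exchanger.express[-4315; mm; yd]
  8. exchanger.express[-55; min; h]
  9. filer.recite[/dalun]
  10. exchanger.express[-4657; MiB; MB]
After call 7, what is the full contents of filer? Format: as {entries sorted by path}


$ inscribe p→/prodrupl c→wid
:: created
$ erase p→/prodrupl
:: ok
$ relocate s→/wigrugu d→/prodrupl
:: ok
$ inscribe p→/niji_ep c→mucrak
:: created
$ express v→-55 u_from→C u_to→K
:: 4363/20
$ inscribe p→/fesle c→woputu
:: created
$ express v→-4315 u_from→mm u_to→yd
:: -21575/4572
$ express v→-55 u_from→min u_to→h
:: -11/12
$ recite p→/dalun
:: tu
$ express v→-4657 u_from→MiB u_to→MB
:: -76300288/15625

Answer: {dalun=tu, fesle=woputu, grama=driprucu, niji_ep=mucrak, prodrupl=plep, smudri=zu}


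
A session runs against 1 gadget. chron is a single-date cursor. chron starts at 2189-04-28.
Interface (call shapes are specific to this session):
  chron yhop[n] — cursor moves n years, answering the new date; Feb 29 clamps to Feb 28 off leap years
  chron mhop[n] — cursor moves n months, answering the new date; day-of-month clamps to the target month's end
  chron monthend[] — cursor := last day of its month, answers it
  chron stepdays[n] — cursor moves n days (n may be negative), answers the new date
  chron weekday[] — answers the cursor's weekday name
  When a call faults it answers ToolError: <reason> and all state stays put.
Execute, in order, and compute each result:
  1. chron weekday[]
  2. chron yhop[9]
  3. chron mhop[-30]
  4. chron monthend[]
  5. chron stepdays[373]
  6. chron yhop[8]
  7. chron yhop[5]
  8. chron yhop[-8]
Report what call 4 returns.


# 1. chron weekday() ~> Tuesday
# 2. chron yhop(9) ~> 2198-04-28
# 3. chron mhop(-30) ~> 2195-10-28
# 4. chron monthend() ~> 2195-10-31
# 5. chron stepdays(373) ~> 2196-11-07
# 6. chron yhop(8) ~> 2204-11-07
# 7. chron yhop(5) ~> 2209-11-07
# 8. chron yhop(-8) ~> 2201-11-07

Answer: 2195-10-31


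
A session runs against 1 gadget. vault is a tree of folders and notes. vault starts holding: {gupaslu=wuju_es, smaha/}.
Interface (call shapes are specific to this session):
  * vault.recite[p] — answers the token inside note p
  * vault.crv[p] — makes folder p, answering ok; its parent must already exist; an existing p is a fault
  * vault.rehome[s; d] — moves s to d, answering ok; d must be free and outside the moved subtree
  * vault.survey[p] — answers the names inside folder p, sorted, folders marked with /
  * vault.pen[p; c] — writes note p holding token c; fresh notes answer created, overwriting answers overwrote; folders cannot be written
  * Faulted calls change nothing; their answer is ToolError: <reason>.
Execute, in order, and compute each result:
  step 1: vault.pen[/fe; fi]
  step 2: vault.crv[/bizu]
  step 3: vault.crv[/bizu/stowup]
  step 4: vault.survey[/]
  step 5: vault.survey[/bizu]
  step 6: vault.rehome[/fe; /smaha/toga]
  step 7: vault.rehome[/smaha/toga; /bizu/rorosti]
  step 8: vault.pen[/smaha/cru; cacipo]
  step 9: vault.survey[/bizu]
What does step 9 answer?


Now I run vault.pen on /fe, fi, which returns created.
I invoke vault.crv on /bizu: ok.
I try vault.crv on /bizu/stowup, yielding ok.
I call vault.survey on /, → [bizu/, fe, gupaslu, smaha/].
Using vault.survey on /bizu, and observe [stowup/].
I call vault.rehome on /fe, /smaha/toga, — result: ok.
Invoking vault.rehome on /smaha/toga, /bizu/rorosti, yielding ok.
Using vault.pen on /smaha/cru, cacipo, yielding created.
I call vault.survey on /bizu, — result: [rorosti, stowup/].

Answer: [rorosti, stowup/]


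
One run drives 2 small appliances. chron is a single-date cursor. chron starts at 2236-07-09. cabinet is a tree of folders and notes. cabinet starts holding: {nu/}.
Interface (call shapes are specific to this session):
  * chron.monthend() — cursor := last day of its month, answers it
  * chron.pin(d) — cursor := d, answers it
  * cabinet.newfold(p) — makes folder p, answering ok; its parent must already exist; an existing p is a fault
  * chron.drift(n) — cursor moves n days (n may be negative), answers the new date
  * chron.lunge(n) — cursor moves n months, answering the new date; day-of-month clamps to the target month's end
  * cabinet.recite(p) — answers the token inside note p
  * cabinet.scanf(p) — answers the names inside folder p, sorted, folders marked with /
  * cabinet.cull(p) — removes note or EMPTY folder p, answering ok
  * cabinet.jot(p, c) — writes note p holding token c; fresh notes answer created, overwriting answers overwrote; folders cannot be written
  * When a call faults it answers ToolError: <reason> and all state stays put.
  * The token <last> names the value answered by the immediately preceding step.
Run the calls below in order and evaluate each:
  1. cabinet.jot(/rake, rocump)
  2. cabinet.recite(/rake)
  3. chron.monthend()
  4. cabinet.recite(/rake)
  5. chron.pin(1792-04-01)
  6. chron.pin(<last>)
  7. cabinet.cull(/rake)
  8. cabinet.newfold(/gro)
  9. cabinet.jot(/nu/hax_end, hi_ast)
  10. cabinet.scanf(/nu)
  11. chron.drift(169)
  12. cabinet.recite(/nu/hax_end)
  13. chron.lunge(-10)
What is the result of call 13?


;; cabinet.jot(p: /rake, c: rocump) : created
;; cabinet.recite(p: /rake) : rocump
;; chron.monthend() : 2236-07-31
;; cabinet.recite(p: /rake) : rocump
;; chron.pin(d: 1792-04-01) : 1792-04-01
;; chron.pin(d: <last>) : 1792-04-01
;; cabinet.cull(p: /rake) : ok
;; cabinet.newfold(p: /gro) : ok
;; cabinet.jot(p: /nu/hax_end, c: hi_ast) : created
;; cabinet.scanf(p: /nu) : [hax_end]
;; chron.drift(n: 169) : 1792-09-17
;; cabinet.recite(p: /nu/hax_end) : hi_ast
;; chron.lunge(n: -10) : 1791-11-17

Answer: 1791-11-17


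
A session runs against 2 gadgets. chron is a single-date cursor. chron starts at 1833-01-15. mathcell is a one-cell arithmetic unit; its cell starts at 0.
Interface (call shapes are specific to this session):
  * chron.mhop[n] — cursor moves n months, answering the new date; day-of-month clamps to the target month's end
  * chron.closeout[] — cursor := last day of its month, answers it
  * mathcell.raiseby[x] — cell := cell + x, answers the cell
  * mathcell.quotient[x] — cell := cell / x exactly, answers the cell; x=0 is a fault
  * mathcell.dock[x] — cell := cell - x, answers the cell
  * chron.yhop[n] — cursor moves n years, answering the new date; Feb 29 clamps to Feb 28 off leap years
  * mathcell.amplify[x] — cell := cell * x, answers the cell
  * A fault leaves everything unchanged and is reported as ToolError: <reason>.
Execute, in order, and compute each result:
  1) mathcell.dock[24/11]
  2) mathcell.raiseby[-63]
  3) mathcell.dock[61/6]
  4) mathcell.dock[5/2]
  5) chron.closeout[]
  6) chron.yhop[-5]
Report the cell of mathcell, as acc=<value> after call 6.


Answer: acc=-2569/33

Derivation:
! mathcell.dock(x=24/11) == -24/11
! mathcell.raiseby(x=-63) == -717/11
! mathcell.dock(x=61/6) == -4973/66
! mathcell.dock(x=5/2) == -2569/33
! chron.closeout() == 1833-01-31
! chron.yhop(n=-5) == 1828-01-31


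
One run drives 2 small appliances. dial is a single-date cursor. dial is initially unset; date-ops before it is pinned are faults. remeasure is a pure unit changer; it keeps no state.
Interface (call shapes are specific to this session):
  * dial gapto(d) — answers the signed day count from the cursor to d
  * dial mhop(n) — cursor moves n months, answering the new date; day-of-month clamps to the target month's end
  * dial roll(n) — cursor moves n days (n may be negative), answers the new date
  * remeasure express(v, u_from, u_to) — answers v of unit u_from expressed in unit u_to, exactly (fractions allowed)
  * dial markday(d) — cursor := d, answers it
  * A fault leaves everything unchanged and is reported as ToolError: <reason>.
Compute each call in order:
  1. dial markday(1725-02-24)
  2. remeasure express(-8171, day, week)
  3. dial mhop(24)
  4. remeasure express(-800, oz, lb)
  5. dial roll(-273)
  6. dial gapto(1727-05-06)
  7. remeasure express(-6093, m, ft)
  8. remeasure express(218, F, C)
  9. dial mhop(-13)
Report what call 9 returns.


·→ dial markday(d=1725-02-24)
·← 1725-02-24
·→ remeasure express(v=-8171, u_from=day, u_to=week)
·← -8171/7
·→ dial mhop(n=24)
·← 1727-02-24
·→ remeasure express(v=-800, u_from=oz, u_to=lb)
·← -50
·→ dial roll(n=-273)
·← 1726-05-27
·→ dial gapto(d=1727-05-06)
·← 344
·→ remeasure express(v=-6093, u_from=m, u_to=ft)
·← -2538750/127
·→ remeasure express(v=218, u_from=F, u_to=C)
·← 310/3
·→ dial mhop(n=-13)
·← 1725-04-27

Answer: 1725-04-27


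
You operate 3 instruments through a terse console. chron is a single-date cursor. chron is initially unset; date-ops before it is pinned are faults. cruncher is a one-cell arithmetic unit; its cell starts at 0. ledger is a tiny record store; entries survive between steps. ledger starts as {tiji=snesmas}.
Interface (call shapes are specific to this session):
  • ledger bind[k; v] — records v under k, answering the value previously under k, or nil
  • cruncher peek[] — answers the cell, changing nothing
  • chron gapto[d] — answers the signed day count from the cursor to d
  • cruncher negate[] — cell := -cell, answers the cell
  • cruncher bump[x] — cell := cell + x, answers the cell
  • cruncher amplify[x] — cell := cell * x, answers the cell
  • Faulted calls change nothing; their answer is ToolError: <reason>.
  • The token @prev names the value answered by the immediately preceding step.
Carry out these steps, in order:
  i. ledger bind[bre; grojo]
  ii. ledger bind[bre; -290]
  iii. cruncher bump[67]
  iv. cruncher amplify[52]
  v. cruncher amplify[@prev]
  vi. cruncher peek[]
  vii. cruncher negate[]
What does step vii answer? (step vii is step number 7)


;; 1. ledger bind(bre, grojo) -> nil
;; 2. ledger bind(bre, -290) -> grojo
;; 3. cruncher bump(67) -> 67
;; 4. cruncher amplify(52) -> 3484
;; 5. cruncher amplify(@prev) -> 12138256
;; 6. cruncher peek() -> 12138256
;; 7. cruncher negate() -> -12138256

Answer: -12138256


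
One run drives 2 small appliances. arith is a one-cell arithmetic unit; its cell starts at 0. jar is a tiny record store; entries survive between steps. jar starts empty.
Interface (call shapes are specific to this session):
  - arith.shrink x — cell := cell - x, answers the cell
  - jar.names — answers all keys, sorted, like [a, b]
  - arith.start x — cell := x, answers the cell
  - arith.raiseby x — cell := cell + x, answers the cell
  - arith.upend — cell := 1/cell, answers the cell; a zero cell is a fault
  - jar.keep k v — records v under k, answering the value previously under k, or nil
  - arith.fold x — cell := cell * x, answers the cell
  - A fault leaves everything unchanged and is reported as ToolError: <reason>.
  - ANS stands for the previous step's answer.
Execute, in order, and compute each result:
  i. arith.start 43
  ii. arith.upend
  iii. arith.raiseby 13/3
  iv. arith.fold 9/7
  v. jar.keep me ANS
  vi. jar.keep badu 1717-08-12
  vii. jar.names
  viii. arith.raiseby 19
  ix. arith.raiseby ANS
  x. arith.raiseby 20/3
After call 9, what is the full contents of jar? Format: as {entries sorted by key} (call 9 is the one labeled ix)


·→ arith.start(x=43)
·← 43
·→ arith.upend()
·← 1/43
·→ arith.raiseby(x=13/3)
·← 562/129
·→ arith.fold(x=9/7)
·← 1686/301
·→ jar.keep(k=me, v=ANS)
·← nil
·→ jar.keep(k=badu, v=1717-08-12)
·← nil
·→ jar.names()
·← [badu, me]
·→ arith.raiseby(x=19)
·← 7405/301
·→ arith.raiseby(x=ANS)
·← 14810/301
·→ arith.raiseby(x=20/3)
·← 50450/903

Answer: {badu=1717-08-12, me=1686/301}


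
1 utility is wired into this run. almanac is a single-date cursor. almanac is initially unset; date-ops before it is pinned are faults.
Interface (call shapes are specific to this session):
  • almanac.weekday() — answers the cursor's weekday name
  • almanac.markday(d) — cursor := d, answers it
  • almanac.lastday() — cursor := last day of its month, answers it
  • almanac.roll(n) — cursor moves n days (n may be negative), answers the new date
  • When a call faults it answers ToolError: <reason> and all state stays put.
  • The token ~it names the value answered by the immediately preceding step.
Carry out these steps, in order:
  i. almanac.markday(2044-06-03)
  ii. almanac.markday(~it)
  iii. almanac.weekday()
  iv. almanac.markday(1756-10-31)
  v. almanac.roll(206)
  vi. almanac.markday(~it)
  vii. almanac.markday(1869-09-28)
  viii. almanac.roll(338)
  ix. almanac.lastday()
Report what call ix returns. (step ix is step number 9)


==> markday(2044-06-03)
<== 2044-06-03
==> markday(~it)
<== 2044-06-03
==> weekday()
<== Friday
==> markday(1756-10-31)
<== 1756-10-31
==> roll(206)
<== 1757-05-25
==> markday(~it)
<== 1757-05-25
==> markday(1869-09-28)
<== 1869-09-28
==> roll(338)
<== 1870-09-01
==> lastday()
<== 1870-09-30

Answer: 1870-09-30


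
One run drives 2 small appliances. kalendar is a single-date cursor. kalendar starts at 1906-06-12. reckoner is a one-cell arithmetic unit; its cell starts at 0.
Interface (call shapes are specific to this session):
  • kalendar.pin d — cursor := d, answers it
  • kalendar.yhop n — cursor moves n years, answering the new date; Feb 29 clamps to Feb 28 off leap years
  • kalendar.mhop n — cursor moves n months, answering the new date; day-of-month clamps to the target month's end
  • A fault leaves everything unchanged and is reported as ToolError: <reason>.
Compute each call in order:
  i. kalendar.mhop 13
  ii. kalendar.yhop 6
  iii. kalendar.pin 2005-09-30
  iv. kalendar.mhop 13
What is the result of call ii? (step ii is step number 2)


Now I run mhop using n: 13, — result: 1907-07-12.
Calling yhop using n: 6, which returns 1913-07-12.
I run pin using d: 2005-09-30, which returns 2005-09-30.
I call mhop using n: 13, and observe 2006-10-30.

Answer: 1913-07-12


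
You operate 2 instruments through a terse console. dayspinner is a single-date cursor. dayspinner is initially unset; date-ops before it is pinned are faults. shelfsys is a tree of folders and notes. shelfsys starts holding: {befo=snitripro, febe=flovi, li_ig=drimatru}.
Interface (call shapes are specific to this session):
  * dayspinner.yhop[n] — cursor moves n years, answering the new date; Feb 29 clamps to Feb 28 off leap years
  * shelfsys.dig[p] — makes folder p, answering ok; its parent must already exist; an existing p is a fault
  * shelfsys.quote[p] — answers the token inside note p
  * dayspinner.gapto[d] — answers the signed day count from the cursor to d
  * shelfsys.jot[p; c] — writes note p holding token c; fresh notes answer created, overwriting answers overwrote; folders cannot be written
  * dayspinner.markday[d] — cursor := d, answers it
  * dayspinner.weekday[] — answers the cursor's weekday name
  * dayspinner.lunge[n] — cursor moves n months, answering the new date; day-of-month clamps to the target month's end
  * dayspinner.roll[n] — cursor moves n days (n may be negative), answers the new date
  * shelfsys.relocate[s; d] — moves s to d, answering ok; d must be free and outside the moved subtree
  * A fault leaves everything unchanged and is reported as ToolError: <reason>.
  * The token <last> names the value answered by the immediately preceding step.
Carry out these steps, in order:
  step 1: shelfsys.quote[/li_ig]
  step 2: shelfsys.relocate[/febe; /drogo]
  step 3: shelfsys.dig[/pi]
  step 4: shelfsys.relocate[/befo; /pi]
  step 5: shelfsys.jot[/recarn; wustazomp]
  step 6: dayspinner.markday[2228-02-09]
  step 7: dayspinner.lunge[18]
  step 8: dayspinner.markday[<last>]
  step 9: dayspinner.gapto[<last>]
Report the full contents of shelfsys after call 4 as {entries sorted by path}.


Then shelfsys.quote passing p→/li_ig, yielding drimatru.
Next I call shelfsys.relocate passing s→/febe, d→/drogo, which returns ok.
I run shelfsys.dig passing p→/pi, → ok.
I try shelfsys.relocate passing s→/befo, d→/pi, giving ToolError: exists.
Calling shelfsys.jot passing p→/recarn, c→wustazomp, yielding created.
I run dayspinner.markday passing d→2228-02-09, and get 2228-02-09.
I invoke dayspinner.lunge passing n→18, which returns 2229-08-09.
Then dayspinner.markday passing d→<last>: 2229-08-09.
Then dayspinner.gapto passing d→<last>: 0.

Answer: {befo=snitripro, drogo=flovi, li_ig=drimatru, pi/}
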